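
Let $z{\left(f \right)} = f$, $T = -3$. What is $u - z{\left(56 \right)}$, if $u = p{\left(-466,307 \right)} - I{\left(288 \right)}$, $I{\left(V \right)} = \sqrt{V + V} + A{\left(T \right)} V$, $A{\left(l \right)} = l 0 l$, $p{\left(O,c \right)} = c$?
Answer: $227$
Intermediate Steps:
$A{\left(l \right)} = 0$ ($A{\left(l \right)} = 0 l = 0$)
$I{\left(V \right)} = \sqrt{2} \sqrt{V}$ ($I{\left(V \right)} = \sqrt{V + V} + 0 V = \sqrt{2 V} + 0 = \sqrt{2} \sqrt{V} + 0 = \sqrt{2} \sqrt{V}$)
$u = 283$ ($u = 307 - \sqrt{2} \sqrt{288} = 307 - \sqrt{2} \cdot 12 \sqrt{2} = 307 - 24 = 283$)
$u - z{\left(56 \right)} = 283 - 56 = 227$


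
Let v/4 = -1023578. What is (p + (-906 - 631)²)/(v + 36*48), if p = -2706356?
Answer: 343987/4092584 ≈ 0.084051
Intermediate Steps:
v = -4094312 (v = 4*(-1023578) = -4094312)
(p + (-906 - 631)²)/(v + 36*48) = (-2706356 + (-906 - 631)²)/(-4094312 + 36*48) = (-2706356 + (-1537)²)/(-4094312 + 1728) = (-2706356 + 2362369)/(-4092584) = -343987*(-1/4092584) = 343987/4092584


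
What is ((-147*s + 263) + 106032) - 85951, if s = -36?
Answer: 25636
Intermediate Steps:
((-147*s + 263) + 106032) - 85951 = ((-147*(-36) + 263) + 106032) - 85951 = ((5292 + 263) + 106032) - 85951 = (5555 + 106032) - 85951 = 111587 - 85951 = 25636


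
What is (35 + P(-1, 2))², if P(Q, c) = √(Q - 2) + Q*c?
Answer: (33 + I*√3)² ≈ 1086.0 + 114.32*I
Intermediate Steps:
P(Q, c) = √(-2 + Q) + Q*c
(35 + P(-1, 2))² = (35 + (√(-2 - 1) - 1*2))² = (35 + (√(-3) - 2))² = (35 + (I*√3 - 2))² = (35 + (-2 + I*√3))² = (33 + I*√3)²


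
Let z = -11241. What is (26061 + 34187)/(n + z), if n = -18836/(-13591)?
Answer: -818830568/152757595 ≈ -5.3603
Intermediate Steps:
n = 18836/13591 (n = -18836*(-1/13591) = 18836/13591 ≈ 1.3859)
(26061 + 34187)/(n + z) = (26061 + 34187)/(18836/13591 - 11241) = 60248/(-152757595/13591) = 60248*(-13591/152757595) = -818830568/152757595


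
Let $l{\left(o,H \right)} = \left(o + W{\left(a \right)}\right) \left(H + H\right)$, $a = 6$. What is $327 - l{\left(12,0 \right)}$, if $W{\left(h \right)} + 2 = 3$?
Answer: $327$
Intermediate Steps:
$W{\left(h \right)} = 1$ ($W{\left(h \right)} = -2 + 3 = 1$)
$l{\left(o,H \right)} = 2 H \left(1 + o\right)$ ($l{\left(o,H \right)} = \left(o + 1\right) \left(H + H\right) = \left(1 + o\right) 2 H = 2 H \left(1 + o\right)$)
$327 - l{\left(12,0 \right)} = 327 - 2 \cdot 0 \left(1 + 12\right) = 327 - 2 \cdot 0 \cdot 13 = 327 - 0 = 327 + 0 = 327$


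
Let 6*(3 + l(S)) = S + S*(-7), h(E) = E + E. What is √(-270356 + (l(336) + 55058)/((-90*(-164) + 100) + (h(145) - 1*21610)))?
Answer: I*√2820685483585/3230 ≈ 519.97*I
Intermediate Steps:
h(E) = 2*E
l(S) = -3 - S (l(S) = -3 + (S + S*(-7))/6 = -3 + (S - 7*S)/6 = -3 + (-6*S)/6 = -3 - S)
√(-270356 + (l(336) + 55058)/((-90*(-164) + 100) + (h(145) - 1*21610))) = √(-270356 + ((-3 - 1*336) + 55058)/((-90*(-164) + 100) + (2*145 - 1*21610))) = √(-270356 + ((-3 - 336) + 55058)/((14760 + 100) + (290 - 21610))) = √(-270356 + (-339 + 55058)/(14860 - 21320)) = √(-270356 + 54719/(-6460)) = √(-270356 + 54719*(-1/6460)) = √(-270356 - 54719/6460) = √(-1746554479/6460) = I*√2820685483585/3230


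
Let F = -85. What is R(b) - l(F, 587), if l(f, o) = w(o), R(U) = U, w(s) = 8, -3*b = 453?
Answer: -159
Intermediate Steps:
b = -151 (b = -1/3*453 = -151)
l(f, o) = 8
R(b) - l(F, 587) = -151 - 1*8 = -151 - 8 = -159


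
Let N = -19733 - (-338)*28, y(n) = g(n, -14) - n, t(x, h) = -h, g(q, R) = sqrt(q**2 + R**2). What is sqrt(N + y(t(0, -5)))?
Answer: sqrt(-10274 + sqrt(221)) ≈ 101.29*I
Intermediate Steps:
g(q, R) = sqrt(R**2 + q**2)
y(n) = sqrt(196 + n**2) - n (y(n) = sqrt((-14)**2 + n**2) - n = sqrt(196 + n**2) - n)
N = -10269 (N = -19733 - 1*(-9464) = -19733 + 9464 = -10269)
sqrt(N + y(t(0, -5))) = sqrt(-10269 + (sqrt(196 + (-1*(-5))**2) - (-1)*(-5))) = sqrt(-10269 + (sqrt(196 + 5**2) - 1*5)) = sqrt(-10269 + (sqrt(196 + 25) - 5)) = sqrt(-10269 + (sqrt(221) - 5)) = sqrt(-10269 + (-5 + sqrt(221))) = sqrt(-10274 + sqrt(221))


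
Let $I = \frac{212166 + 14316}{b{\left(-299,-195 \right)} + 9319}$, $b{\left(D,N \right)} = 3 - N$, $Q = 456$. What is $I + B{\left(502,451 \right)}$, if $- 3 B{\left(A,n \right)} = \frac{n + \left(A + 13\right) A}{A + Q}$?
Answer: $- \frac{604604303}{9117286} \approx -66.314$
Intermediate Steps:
$I = \frac{226482}{9517}$ ($I = \frac{212166 + 14316}{\left(3 - -195\right) + 9319} = \frac{226482}{\left(3 + 195\right) + 9319} = \frac{226482}{198 + 9319} = \frac{226482}{9517} \approx 23.798$)
$B{\left(A,n \right)} = - \frac{n + A \left(13 + A\right)}{3 \left(456 + A\right)}$ ($B{\left(A,n \right)} = - \frac{\left(n + \left(A + 13\right) A\right) \frac{1}{A + 456}}{3} = - \frac{\left(n + \left(13 + A\right) A\right) \frac{1}{456 + A}}{3} = - \frac{\left(n + A \left(13 + A\right)\right) \frac{1}{456 + A}}{3} = - \frac{\frac{1}{456 + A} \left(n + A \left(13 + A\right)\right)}{3} = - \frac{n + A \left(13 + A\right)}{3 \left(456 + A\right)}$)
$I + B{\left(502,451 \right)} = \frac{226482}{9517} + \frac{\left(-1\right) 451 - 502^{2} - 6526}{3 \left(456 + 502\right)} = \frac{226482}{9517} + \frac{-451 - 252004 - 6526}{3 \cdot 958} = \frac{226482}{9517} + \frac{1}{3} \cdot \frac{1}{958} \left(-451 - 252004 - 6526\right) = \frac{226482}{9517} + \frac{1}{3} \cdot \frac{1}{958} \left(-258981\right) = \frac{226482}{9517} - \frac{86327}{958} = - \frac{604604303}{9117286}$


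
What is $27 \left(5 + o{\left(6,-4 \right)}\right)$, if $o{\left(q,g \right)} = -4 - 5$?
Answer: $-108$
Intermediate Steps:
$o{\left(q,g \right)} = -9$
$27 \left(5 + o{\left(6,-4 \right)}\right) = 27 \left(5 - 9\right) = 27 \left(-4\right) = -108$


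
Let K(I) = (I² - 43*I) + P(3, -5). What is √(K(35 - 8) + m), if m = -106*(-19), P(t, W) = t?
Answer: √1585 ≈ 39.812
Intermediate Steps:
K(I) = 3 + I² - 43*I (K(I) = (I² - 43*I) + 3 = 3 + I² - 43*I)
m = 2014
√(K(35 - 8) + m) = √((3 + (35 - 8)² - 43*(35 - 8)) + 2014) = √((3 + 27² - 43*27) + 2014) = √((3 + 729 - 1161) + 2014) = √(-429 + 2014) = √1585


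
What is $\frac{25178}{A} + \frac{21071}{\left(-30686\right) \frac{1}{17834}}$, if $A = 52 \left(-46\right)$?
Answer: $- \frac{224909720999}{18350228} \approx -12257.0$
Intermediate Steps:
$A = -2392$
$\frac{25178}{A} + \frac{21071}{\left(-30686\right) \frac{1}{17834}} = \frac{25178}{-2392} + \frac{21071}{\left(-30686\right) \frac{1}{17834}} = 25178 \left(- \frac{1}{2392}\right) + \frac{21071}{\left(-30686\right) \frac{1}{17834}} = - \frac{12589}{1196} + \frac{21071}{- \frac{15343}{8917}} = - \frac{12589}{1196} + 21071 \left(- \frac{8917}{15343}\right) = - \frac{12589}{1196} - \frac{187890107}{15343} = - \frac{224909720999}{18350228}$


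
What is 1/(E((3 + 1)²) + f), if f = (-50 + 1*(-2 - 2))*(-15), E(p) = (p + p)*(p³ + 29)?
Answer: 1/132810 ≈ 7.5296e-6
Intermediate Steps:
E(p) = 2*p*(29 + p³) (E(p) = (2*p)*(29 + p³) = 2*p*(29 + p³))
f = 810 (f = (-50 + 1*(-4))*(-15) = (-50 - 4)*(-15) = -54*(-15) = 810)
1/(E((3 + 1)²) + f) = 1/(2*(3 + 1)²*(29 + ((3 + 1)²)³) + 810) = 1/(2*4²*(29 + (4²)³) + 810) = 1/(2*16*(29 + 16³) + 810) = 1/(2*16*(29 + 4096) + 810) = 1/(2*16*4125 + 810) = 1/(132000 + 810) = 1/132810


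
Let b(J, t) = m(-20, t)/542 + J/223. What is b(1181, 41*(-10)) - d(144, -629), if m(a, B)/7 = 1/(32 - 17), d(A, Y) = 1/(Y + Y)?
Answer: 3020625367/570185355 ≈ 5.2976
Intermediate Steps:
d(A, Y) = 1/(2*Y)
m(a, B) = 7/15 (m(a, B) = 7/(32 - 17) = 7/15)
b(J, t) = 7/8130 + J/223 (b(J, t) = (7/15)/542 + J/223 = (7/15)*(1/542) + J*(1/223) = 7/8130 + J/223)
b(1181, 41*(-10)) - d(144, -629) = (7/8130 + (1/223)*1181) - 1/(2*(-629)) = (7/8130 + 1181/223) - (-1)/(2*629) = 9603091/1812990 - 1*(-1/1258) = 9603091/1812990 + 1/1258 = 3020625367/570185355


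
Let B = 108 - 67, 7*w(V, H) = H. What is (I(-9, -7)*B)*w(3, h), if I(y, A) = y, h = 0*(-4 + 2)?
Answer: 0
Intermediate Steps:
h = 0 (h = 0*(-2) = 0)
w(V, H) = H/7
B = 41
(I(-9, -7)*B)*w(3, h) = (-9*41)*((⅐)*0) = -369*0 = 0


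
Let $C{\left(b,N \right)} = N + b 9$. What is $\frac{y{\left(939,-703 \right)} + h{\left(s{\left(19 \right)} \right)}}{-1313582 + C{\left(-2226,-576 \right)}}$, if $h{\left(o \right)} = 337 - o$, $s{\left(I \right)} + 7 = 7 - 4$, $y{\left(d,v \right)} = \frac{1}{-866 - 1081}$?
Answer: $- \frac{331963}{1298835912} \approx -0.00025559$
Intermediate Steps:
$y{\left(d,v \right)} = - \frac{1}{1947}$ ($y{\left(d,v \right)} = \frac{1}{-1947} = - \frac{1}{1947}$)
$s{\left(I \right)} = -4$ ($s{\left(I \right)} = -7 + \left(7 - 4\right) = -7 + 3 = -4$)
$C{\left(b,N \right)} = N + 9 b$
$\frac{y{\left(939,-703 \right)} + h{\left(s{\left(19 \right)} \right)}}{-1313582 + C{\left(-2226,-576 \right)}} = \frac{- \frac{1}{1947} + \left(337 - -4\right)}{-1313582 + \left(-576 + 9 \left(-2226\right)\right)} = \frac{- \frac{1}{1947} + \left(337 + 4\right)}{-1313582 - 20610} = \frac{- \frac{1}{1947} + 341}{-1313582 - 20610} = \frac{663926}{1947 \left(-1334192\right)} = \frac{663926}{1947} \left(- \frac{1}{1334192}\right) = - \frac{331963}{1298835912}$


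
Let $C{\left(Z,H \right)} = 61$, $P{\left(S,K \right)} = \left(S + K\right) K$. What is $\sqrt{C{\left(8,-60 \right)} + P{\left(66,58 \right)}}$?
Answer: $\sqrt{7253} \approx 85.165$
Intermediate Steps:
$P{\left(S,K \right)} = K \left(K + S\right)$ ($P{\left(S,K \right)} = \left(K + S\right) K = K \left(K + S\right)$)
$\sqrt{C{\left(8,-60 \right)} + P{\left(66,58 \right)}} = \sqrt{61 + 58 \left(58 + 66\right)} = \sqrt{61 + 58 \cdot 124} = \sqrt{61 + 7192} = \sqrt{7253}$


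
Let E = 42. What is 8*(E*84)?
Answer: 28224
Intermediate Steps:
8*(E*84) = 8*(42*84) = 8*3528 = 28224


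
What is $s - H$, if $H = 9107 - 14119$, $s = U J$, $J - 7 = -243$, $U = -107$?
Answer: $30264$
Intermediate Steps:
$J = -236$ ($J = 7 - 243 = -236$)
$s = 25252$ ($s = \left(-107\right) \left(-236\right) = 25252$)
$H = -5012$ ($H = 9107 - 14119 = -5012$)
$s - H = 25252 - -5012 = 25252 + 5012 = 30264$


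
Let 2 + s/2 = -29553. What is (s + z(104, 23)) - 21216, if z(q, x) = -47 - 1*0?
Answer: -80373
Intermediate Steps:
z(q, x) = -47 (z(q, x) = -47 + 0 = -47)
s = -59110 (s = -4 + 2*(-29553) = -4 - 59106 = -59110)
(s + z(104, 23)) - 21216 = (-59110 - 47) - 21216 = -59157 - 21216 = -80373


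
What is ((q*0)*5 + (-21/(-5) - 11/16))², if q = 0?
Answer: 78961/6400 ≈ 12.338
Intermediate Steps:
((q*0)*5 + (-21/(-5) - 11/16))² = ((0*0)*5 + (-21/(-5) - 11/16))² = (0*5 + (-21*(-⅕) - 11*1/16))² = (0 + (21/5 - 11/16))² = (0 + 281/80)² = (281/80)² = 78961/6400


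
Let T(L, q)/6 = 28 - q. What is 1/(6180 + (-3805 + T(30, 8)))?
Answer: 1/2495 ≈ 0.00040080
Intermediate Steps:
T(L, q) = 168 - 6*q (T(L, q) = 6*(28 - q) = 168 - 6*q)
1/(6180 + (-3805 + T(30, 8))) = 1/(6180 + (-3805 + (168 - 6*8))) = 1/(6180 + (-3805 + (168 - 48))) = 1/(6180 + (-3805 + 120)) = 1/(6180 - 3685) = 1/2495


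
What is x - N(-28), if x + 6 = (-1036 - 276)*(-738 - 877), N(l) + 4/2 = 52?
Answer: 2118824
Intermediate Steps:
N(l) = 50 (N(l) = -2 + 52 = 50)
x = 2118874 (x = -6 + (-1036 - 276)*(-738 - 877) = -6 - 1312*(-1615) = -6 + 2118880 = 2118874)
x - N(-28) = 2118874 - 1*50 = 2118874 - 50 = 2118824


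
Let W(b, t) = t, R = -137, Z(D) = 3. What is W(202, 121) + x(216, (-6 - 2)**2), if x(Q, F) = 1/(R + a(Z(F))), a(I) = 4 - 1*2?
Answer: 16334/135 ≈ 120.99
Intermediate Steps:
a(I) = 2 (a(I) = 4 - 2 = 2)
x(Q, F) = -1/135 (x(Q, F) = 1/(-137 + 2) = 1/(-135) = -1/135)
W(202, 121) + x(216, (-6 - 2)**2) = 121 - 1/135 = 16334/135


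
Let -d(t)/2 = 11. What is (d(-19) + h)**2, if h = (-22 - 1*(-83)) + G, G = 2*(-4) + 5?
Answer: 1296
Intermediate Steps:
G = -3 (G = -8 + 5 = -3)
d(t) = -22 (d(t) = -2*11 = -22)
h = 58 (h = (-22 - 1*(-83)) - 3 = (-22 + 83) - 3 = 61 - 3 = 58)
(d(-19) + h)**2 = (-22 + 58)**2 = 36**2 = 1296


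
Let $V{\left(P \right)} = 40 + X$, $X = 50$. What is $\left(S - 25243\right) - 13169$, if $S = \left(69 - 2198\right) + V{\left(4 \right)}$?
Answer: $-40451$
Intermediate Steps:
$V{\left(P \right)} = 90$ ($V{\left(P \right)} = 40 + 50 = 90$)
$S = -2039$ ($S = \left(69 - 2198\right) + 90 = -2129 + 90 = -2039$)
$\left(S - 25243\right) - 13169 = \left(-2039 - 25243\right) - 13169 = -27282 - 13169 = -40451$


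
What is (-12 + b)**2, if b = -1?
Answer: 169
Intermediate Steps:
(-12 + b)**2 = (-12 - 1)**2 = (-13)**2 = 169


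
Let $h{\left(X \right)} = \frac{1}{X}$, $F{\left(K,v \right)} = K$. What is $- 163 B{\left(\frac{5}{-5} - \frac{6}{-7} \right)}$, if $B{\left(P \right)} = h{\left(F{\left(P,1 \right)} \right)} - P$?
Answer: $\frac{7824}{7} \approx 1117.7$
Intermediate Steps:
$B{\left(P \right)} = \frac{1}{P} - P$
$- 163 B{\left(\frac{5}{-5} - \frac{6}{-7} \right)} = - 163 \left(\frac{1}{\frac{5}{-5} - \frac{6}{-7}} - \left(\frac{5}{-5} - \frac{6}{-7}\right)\right) = - 163 \left(\frac{1}{5 \left(- \frac{1}{5}\right) - - \frac{6}{7}} - \left(5 \left(- \frac{1}{5}\right) - - \frac{6}{7}\right)\right) = - 163 \left(\frac{1}{-1 + \frac{6}{7}} - \left(-1 + \frac{6}{7}\right)\right) = - 163 \left(\frac{1}{- \frac{1}{7}} - - \frac{1}{7}\right) = - 163 \left(-7 + \frac{1}{7}\right) = \left(-163\right) \left(- \frac{48}{7}\right) = \frac{7824}{7}$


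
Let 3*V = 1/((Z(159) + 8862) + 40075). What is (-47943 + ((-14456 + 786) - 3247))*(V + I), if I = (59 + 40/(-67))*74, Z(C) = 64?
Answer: -920287357119860/3283067 ≈ -2.8031e+8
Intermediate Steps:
V = 1/147003 (V = 1/(3*((64 + 8862) + 40075)) = 1/(3*(8926 + 40075)) = (⅓)/49001 = (⅓)*(1/49001) = 1/147003 ≈ 6.8026e-6)
I = 289562/67 (I = (59 + 40*(-1/67))*74 = (59 - 40/67)*74 = (3913/67)*74 = 289562/67 ≈ 4321.8)
(-47943 + ((-14456 + 786) - 3247))*(V + I) = (-47943 + ((-14456 + 786) - 3247))*(1/147003 + 289562/67) = (-47943 + (-13670 - 3247))*(42566482753/9849201) = (-47943 - 16917)*(42566482753/9849201) = -64860*42566482753/9849201 = -920287357119860/3283067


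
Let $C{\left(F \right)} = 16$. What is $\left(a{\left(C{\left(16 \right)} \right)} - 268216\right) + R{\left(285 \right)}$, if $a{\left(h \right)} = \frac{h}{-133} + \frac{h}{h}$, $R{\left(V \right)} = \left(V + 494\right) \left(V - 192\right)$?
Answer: $- \frac{26037160}{133} \approx -1.9577 \cdot 10^{5}$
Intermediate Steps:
$R{\left(V \right)} = \left(-192 + V\right) \left(494 + V\right)$ ($R{\left(V \right)} = \left(494 + V\right) \left(-192 + V\right) = \left(-192 + V\right) \left(494 + V\right)$)
$a{\left(h \right)} = 1 - \frac{h}{133}$ ($a{\left(h \right)} = h \left(- \frac{1}{133}\right) + 1 = - \frac{h}{133} + 1 = 1 - \frac{h}{133}$)
$\left(a{\left(C{\left(16 \right)} \right)} - 268216\right) + R{\left(285 \right)} = \left(\left(1 - \frac{16}{133}\right) - 268216\right) + \left(-94848 + 285^{2} + 302 \cdot 285\right) = \left(\left(1 - \frac{16}{133}\right) - 268216\right) + \left(-94848 + 81225 + 86070\right) = \left(\frac{117}{133} - 268216\right) + 72447 = - \frac{35672611}{133} + 72447 = - \frac{26037160}{133}$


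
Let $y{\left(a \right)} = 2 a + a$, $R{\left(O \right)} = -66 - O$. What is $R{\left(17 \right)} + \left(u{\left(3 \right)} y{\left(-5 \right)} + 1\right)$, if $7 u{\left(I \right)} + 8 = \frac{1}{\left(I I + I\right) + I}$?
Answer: $-65$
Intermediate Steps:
$u{\left(I \right)} = - \frac{8}{7} + \frac{1}{7 \left(I^{2} + 2 I\right)}$ ($u{\left(I \right)} = - \frac{8}{7} + \frac{1}{7 \left(\left(I I + I\right) + I\right)} = - \frac{8}{7} + \frac{1}{7 \left(\left(I^{2} + I\right) + I\right)} = - \frac{8}{7} + \frac{1}{7 \left(\left(I + I^{2}\right) + I\right)} = - \frac{8}{7} + \frac{1}{7 \left(I^{2} + 2 I\right)}$)
$y{\left(a \right)} = 3 a$
$R{\left(17 \right)} + \left(u{\left(3 \right)} y{\left(-5 \right)} + 1\right) = \left(-66 - 17\right) + \left(\frac{1 - 48 - 8 \cdot 3^{2}}{7 \cdot 3 \left(2 + 3\right)} 3 \left(-5\right) + 1\right) = \left(-66 - 17\right) + \left(\frac{1}{7} \cdot \frac{1}{3} \cdot \frac{1}{5} \left(1 - 48 - 72\right) \left(-15\right) + 1\right) = -83 + \left(\frac{1}{7} \cdot \frac{1}{3} \cdot \frac{1}{5} \left(1 - 48 - 72\right) \left(-15\right) + 1\right) = -83 + \left(\frac{1}{7} \cdot \frac{1}{3} \cdot \frac{1}{5} \left(-119\right) \left(-15\right) + 1\right) = -83 + \left(\left(- \frac{17}{15}\right) \left(-15\right) + 1\right) = -83 + \left(17 + 1\right) = -83 + 18 = -65$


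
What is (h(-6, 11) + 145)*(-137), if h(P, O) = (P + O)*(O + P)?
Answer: -23290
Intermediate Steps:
h(P, O) = (O + P)**2 (h(P, O) = (O + P)*(O + P) = (O + P)**2)
(h(-6, 11) + 145)*(-137) = ((11 - 6)**2 + 145)*(-137) = (5**2 + 145)*(-137) = (25 + 145)*(-137) = 170*(-137) = -23290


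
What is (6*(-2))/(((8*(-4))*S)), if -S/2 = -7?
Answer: 3/112 ≈ 0.026786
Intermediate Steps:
S = 14 (S = -2*(-7) = 14)
(6*(-2))/(((8*(-4))*S)) = (6*(-2))/(((8*(-4))*14)) = -12/((-32*14)) = -12/(-448) = -12*(-1/448) = 3/112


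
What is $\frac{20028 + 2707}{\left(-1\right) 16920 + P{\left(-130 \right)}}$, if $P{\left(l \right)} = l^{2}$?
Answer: $- \frac{4547}{4} \approx -1136.8$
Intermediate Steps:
$\frac{20028 + 2707}{\left(-1\right) 16920 + P{\left(-130 \right)}} = \frac{20028 + 2707}{\left(-1\right) 16920 + \left(-130\right)^{2}} = \frac{22735}{-16920 + 16900} = \frac{22735}{-20} = 22735 \left(- \frac{1}{20}\right) = - \frac{4547}{4}$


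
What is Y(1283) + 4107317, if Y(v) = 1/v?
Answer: 5269687712/1283 ≈ 4.1073e+6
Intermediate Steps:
Y(1283) + 4107317 = 1/1283 + 4107317 = 5269687712/1283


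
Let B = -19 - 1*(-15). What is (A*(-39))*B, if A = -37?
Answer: -5772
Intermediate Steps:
B = -4 (B = -19 + 15 = -4)
(A*(-39))*B = -37*(-39)*(-4) = 1443*(-4) = -5772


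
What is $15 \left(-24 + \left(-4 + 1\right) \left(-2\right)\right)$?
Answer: $-270$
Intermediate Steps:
$15 \left(-24 + \left(-4 + 1\right) \left(-2\right)\right) = 15 \left(-24 - -6\right) = 15 \left(-24 + 6\right) = 15 \left(-18\right) = -270$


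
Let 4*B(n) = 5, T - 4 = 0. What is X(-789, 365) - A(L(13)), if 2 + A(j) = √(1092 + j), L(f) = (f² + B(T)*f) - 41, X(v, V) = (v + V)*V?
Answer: -154758 - √4945/2 ≈ -1.5479e+5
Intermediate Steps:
T = 4 (T = 4 + 0 = 4)
B(n) = 5/4 (B(n) = (¼)*5 = 5/4)
X(v, V) = V*(V + v) (X(v, V) = (V + v)*V = V*(V + v))
L(f) = -41 + f² + 5*f/4 (L(f) = (f² + 5*f/4) - 41 = -41 + f² + 5*f/4)
A(j) = -2 + √(1092 + j)
X(-789, 365) - A(L(13)) = 365*(365 - 789) - (-2 + √(1092 + (-41 + 13² + (5/4)*13))) = 365*(-424) - (-2 + √(1092 + (-41 + 169 + 65/4))) = -154760 - (-2 + √(1092 + 577/4)) = -154760 - (-2 + √(4945/4)) = -154760 - (-2 + √4945/2) = -154760 + (2 - √4945/2) = -154758 - √4945/2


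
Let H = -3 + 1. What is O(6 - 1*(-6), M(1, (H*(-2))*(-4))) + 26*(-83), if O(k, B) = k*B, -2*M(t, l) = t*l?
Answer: -2062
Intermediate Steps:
H = -2
M(t, l) = -l*t/2 (M(t, l) = -t*l/2 = -l*t/2)
O(k, B) = B*k
O(6 - 1*(-6), M(1, (H*(-2))*(-4))) + 26*(-83) = (-½*-2*(-2)*(-4)*1)*(6 - 1*(-6)) + 26*(-83) = (-½*4*(-4)*1)*(6 + 6) - 2158 = -½*(-16)*1*12 - 2158 = 8*12 - 2158 = 96 - 2158 = -2062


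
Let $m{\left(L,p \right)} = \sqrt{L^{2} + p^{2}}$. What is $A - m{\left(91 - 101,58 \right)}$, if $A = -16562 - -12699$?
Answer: $-3863 - 2 \sqrt{866} \approx -3921.9$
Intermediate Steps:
$A = -3863$ ($A = -16562 + 12699 = -3863$)
$A - m{\left(91 - 101,58 \right)} = -3863 - \sqrt{\left(91 - 101\right)^{2} + 58^{2}} = -3863 - \sqrt{\left(-10\right)^{2} + 3364} = -3863 - \sqrt{100 + 3364} = -3863 - \sqrt{3464} = -3863 - 2 \sqrt{866}$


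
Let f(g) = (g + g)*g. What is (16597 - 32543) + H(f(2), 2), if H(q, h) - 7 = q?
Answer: -15931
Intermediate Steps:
f(g) = 2*g² (f(g) = (2*g)*g = 2*g²)
H(q, h) = 7 + q
(16597 - 32543) + H(f(2), 2) = (16597 - 32543) + (7 + 2*2²) = -15946 + (7 + 2*4) = -15946 + (7 + 8) = -15946 + 15 = -15931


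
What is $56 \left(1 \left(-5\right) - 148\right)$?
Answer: $-8568$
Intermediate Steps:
$56 \left(1 \left(-5\right) - 148\right) = 56 \left(-5 - 148\right) = 56 \left(-153\right) = -8568$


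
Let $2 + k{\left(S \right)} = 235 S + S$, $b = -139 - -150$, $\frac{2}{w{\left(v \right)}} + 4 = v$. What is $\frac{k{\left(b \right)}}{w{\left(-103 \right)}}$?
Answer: $-138779$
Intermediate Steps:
$w{\left(v \right)} = \frac{2}{-4 + v}$
$b = 11$ ($b = -139 + 150 = 11$)
$k{\left(S \right)} = -2 + 236 S$ ($k{\left(S \right)} = -2 + \left(235 S + S\right) = -2 + 236 S$)
$\frac{k{\left(b \right)}}{w{\left(-103 \right)}} = \frac{-2 + 236 \cdot 11}{2 \frac{1}{-4 - 103}} = \frac{-2 + 2596}{2 \frac{1}{-107}} = \frac{2594}{2 \left(- \frac{1}{107}\right)} = \frac{2594}{- \frac{2}{107}} = 2594 \left(- \frac{107}{2}\right) = -138779$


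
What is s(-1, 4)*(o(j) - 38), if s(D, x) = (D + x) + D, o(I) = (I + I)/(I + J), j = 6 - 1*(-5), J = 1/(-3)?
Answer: -575/8 ≈ -71.875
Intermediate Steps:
J = -⅓ ≈ -0.33333
j = 11 (j = 6 + 5 = 11)
o(I) = 2*I/(-⅓ + I) (o(I) = (I + I)/(I - ⅓) = (2*I)/(-⅓ + I) = 2*I/(-⅓ + I))
s(D, x) = x + 2*D
s(-1, 4)*(o(j) - 38) = (4 + 2*(-1))*(6*11/(-1 + 3*11) - 38) = (4 - 2)*(6*11/(-1 + 33) - 38) = 2*(6*11/32 - 38) = 2*(6*11*(1/32) - 38) = 2*(33/16 - 38) = 2*(-575/16) = -575/8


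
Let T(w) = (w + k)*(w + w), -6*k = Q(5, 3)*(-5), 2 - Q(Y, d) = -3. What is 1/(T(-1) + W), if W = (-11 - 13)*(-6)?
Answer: 3/413 ≈ 0.0072639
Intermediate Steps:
W = 144 (W = -24*(-6) = 144)
Q(Y, d) = 5 (Q(Y, d) = 2 - 1*(-3) = 2 + 3 = 5)
k = 25/6 (k = -5*(-5)/6 = -⅙*(-25) = 25/6 ≈ 4.1667)
T(w) = 2*w*(25/6 + w) (T(w) = (w + 25/6)*(w + w) = (25/6 + w)*(2*w) = 2*w*(25/6 + w))
1/(T(-1) + W) = 1/((⅓)*(-1)*(25 + 6*(-1)) + 144) = 1/((⅓)*(-1)*(25 - 6) + 144) = 1/((⅓)*(-1)*19 + 144) = 1/(-19/3 + 144) = 1/(413/3) = 3/413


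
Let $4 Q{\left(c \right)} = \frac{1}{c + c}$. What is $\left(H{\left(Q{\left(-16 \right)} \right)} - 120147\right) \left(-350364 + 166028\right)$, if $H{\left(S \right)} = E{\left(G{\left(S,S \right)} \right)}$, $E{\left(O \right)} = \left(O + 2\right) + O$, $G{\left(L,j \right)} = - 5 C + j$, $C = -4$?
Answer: $\frac{88558712641}{4} \approx 2.214 \cdot 10^{10}$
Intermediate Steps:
$Q{\left(c \right)} = \frac{1}{8 c}$ ($Q{\left(c \right)} = \frac{1}{4 \left(c + c\right)} = \frac{1}{4 \cdot 2 c} = \frac{\frac{1}{2} \frac{1}{c}}{4} = \frac{1}{8 c}$)
$G{\left(L,j \right)} = 20 + j$ ($G{\left(L,j \right)} = \left(-5\right) \left(-4\right) + j = 20 + j$)
$E{\left(O \right)} = 2 + 2 O$ ($E{\left(O \right)} = \left(2 + O\right) + O = 2 + 2 O$)
$H{\left(S \right)} = 42 + 2 S$ ($H{\left(S \right)} = 2 + 2 \left(20 + S\right) = 2 + \left(40 + 2 S\right) = 42 + 2 S$)
$\left(H{\left(Q{\left(-16 \right)} \right)} - 120147\right) \left(-350364 + 166028\right) = \left(\left(42 + 2 \frac{1}{8 \left(-16\right)}\right) - 120147\right) \left(-350364 + 166028\right) = \left(\left(42 + 2 \cdot \frac{1}{8} \left(- \frac{1}{16}\right)\right) - 120147\right) \left(-184336\right) = \left(\left(42 + 2 \left(- \frac{1}{128}\right)\right) - 120147\right) \left(-184336\right) = \left(\left(42 - \frac{1}{64}\right) - 120147\right) \left(-184336\right) = \left(\frac{2687}{64} - 120147\right) \left(-184336\right) = \left(- \frac{7686721}{64}\right) \left(-184336\right) = \frac{88558712641}{4}$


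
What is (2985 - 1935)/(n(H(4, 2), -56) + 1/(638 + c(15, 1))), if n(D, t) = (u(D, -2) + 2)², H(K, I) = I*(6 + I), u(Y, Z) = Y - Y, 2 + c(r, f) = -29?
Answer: 91050/347 ≈ 262.39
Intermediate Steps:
c(r, f) = -31 (c(r, f) = -2 - 29 = -31)
u(Y, Z) = 0
n(D, t) = 4 (n(D, t) = (0 + 2)² = 2² = 4)
(2985 - 1935)/(n(H(4, 2), -56) + 1/(638 + c(15, 1))) = (2985 - 1935)/(4 + 1/(638 - 31)) = 1050/(4 + 1/607) = 1050/(2429/607) = 1050*(607/2429) = 91050/347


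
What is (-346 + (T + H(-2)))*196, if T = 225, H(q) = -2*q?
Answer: -22932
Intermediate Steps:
(-346 + (T + H(-2)))*196 = (-346 + (225 - 2*(-2)))*196 = (-346 + (225 + 4))*196 = (-346 + 229)*196 = -117*196 = -22932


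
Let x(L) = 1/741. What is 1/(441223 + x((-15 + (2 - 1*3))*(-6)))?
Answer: 741/326946244 ≈ 2.2664e-6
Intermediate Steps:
x(L) = 1/741
1/(441223 + x((-15 + (2 - 1*3))*(-6))) = 1/(441223 + 1/741) = 1/(326946244/741) = 741/326946244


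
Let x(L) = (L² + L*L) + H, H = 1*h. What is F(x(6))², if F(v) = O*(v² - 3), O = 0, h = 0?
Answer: 0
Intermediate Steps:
H = 0 (H = 1*0 = 0)
x(L) = 2*L² (x(L) = (L² + L*L) + 0 = (L² + L²) + 0 = 2*L² + 0 = 2*L²)
F(v) = 0 (F(v) = 0*(v² - 3) = 0*(-3 + v²) = 0)
F(x(6))² = 0² = 0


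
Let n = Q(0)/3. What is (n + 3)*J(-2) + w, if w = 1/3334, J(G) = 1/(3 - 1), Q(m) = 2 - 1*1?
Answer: 16673/10002 ≈ 1.6670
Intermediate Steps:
Q(m) = 1 (Q(m) = 2 - 1 = 1)
J(G) = 1/2
n = 1/3 ≈ 0.33333
w = 1/3334 ≈ 0.00029994
(n + 3)*J(-2) + w = (1/3 + 3)*(1/2) + 1/3334 = (10/3)*(1/2) + 1/3334 = 5/3 + 1/3334 = 16673/10002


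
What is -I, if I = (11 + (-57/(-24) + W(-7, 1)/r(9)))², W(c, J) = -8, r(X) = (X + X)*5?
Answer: -22877089/129600 ≈ -176.52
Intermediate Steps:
r(X) = 10*X (r(X) = (2*X)*5 = 10*X)
I = 22877089/129600 (I = (11 + (-57/(-24) - 8/(10*9)))² = (11 + (-57*(-1/24) - 8/90))² = (11 + (19/8 - 8*1/90))² = (11 + (19/8 - 4/45))² = (11 + 823/360)² = (4783/360)² = 22877089/129600 ≈ 176.52)
-I = -1*22877089/129600 = -22877089/129600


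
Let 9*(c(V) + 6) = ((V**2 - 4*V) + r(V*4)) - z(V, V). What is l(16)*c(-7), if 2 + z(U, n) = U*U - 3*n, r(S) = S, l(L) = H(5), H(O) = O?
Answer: -365/9 ≈ -40.556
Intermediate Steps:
l(L) = 5
z(U, n) = -2 + U**2 - 3*n (z(U, n) = -2 + (U*U - 3*n) = -2 + (U**2 - 3*n) = -2 + U**2 - 3*n)
c(V) = -52/9 + V/3 (c(V) = -6 + (((V**2 - 4*V) + V*4) - (-2 + V**2 - 3*V))/9 = -6 + (((V**2 - 4*V) + 4*V) + (2 - V**2 + 3*V))/9 = -6 + (V**2 + (2 - V**2 + 3*V))/9 = -6 + (2 + 3*V)/9 = -6 + (2/9 + V/3) = -52/9 + V/3)
l(16)*c(-7) = 5*(-52/9 + (1/3)*(-7)) = 5*(-52/9 - 7/3) = 5*(-73/9) = -365/9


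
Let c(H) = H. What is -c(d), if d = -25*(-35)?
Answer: -875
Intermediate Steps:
d = 875
-c(d) = -1*875 = -875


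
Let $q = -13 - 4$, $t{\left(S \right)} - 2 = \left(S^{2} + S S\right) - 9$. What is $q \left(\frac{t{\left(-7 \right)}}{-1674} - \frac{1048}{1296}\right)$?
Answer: $\frac{36839}{2511} \approx 14.671$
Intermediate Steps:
$t{\left(S \right)} = -7 + 2 S^{2}$ ($t{\left(S \right)} = 2 - \left(9 - S^{2} - S S\right) = 2 + \left(\left(S^{2} + S^{2}\right) - 9\right) = 2 + \left(2 S^{2} - 9\right) = 2 + \left(-9 + 2 S^{2}\right) = -7 + 2 S^{2}$)
$q = -17$ ($q = -13 - 4 = -17$)
$q \left(\frac{t{\left(-7 \right)}}{-1674} - \frac{1048}{1296}\right) = - 17 \left(\frac{-7 + 2 \left(-7\right)^{2}}{-1674} - \frac{1048}{1296}\right) = - 17 \left(\left(-7 + 2 \cdot 49\right) \left(- \frac{1}{1674}\right) - \frac{131}{162}\right) = - 17 \left(\left(-7 + 98\right) \left(- \frac{1}{1674}\right) - \frac{131}{162}\right) = - 17 \left(91 \left(- \frac{1}{1674}\right) - \frac{131}{162}\right) = - 17 \left(- \frac{91}{1674} - \frac{131}{162}\right) = \left(-17\right) \left(- \frac{2167}{2511}\right) = \frac{36839}{2511}$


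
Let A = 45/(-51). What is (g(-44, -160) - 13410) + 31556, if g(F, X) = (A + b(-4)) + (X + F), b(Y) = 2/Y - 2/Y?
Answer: 304999/17 ≈ 17941.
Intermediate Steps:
b(Y) = 0
A = -15/17 (A = 45*(-1/51) = -15/17 ≈ -0.88235)
g(F, X) = -15/17 + F + X (g(F, X) = (-15/17 + 0) + (X + F) = -15/17 + (F + X) = -15/17 + F + X)
(g(-44, -160) - 13410) + 31556 = ((-15/17 - 44 - 160) - 13410) + 31556 = (-3483/17 - 13410) + 31556 = -231453/17 + 31556 = 304999/17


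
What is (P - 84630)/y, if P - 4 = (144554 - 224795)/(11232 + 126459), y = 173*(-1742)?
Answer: 3884106269/13831795302 ≈ 0.28081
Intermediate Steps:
y = -301366
P = 156841/45897 (P = 4 + (144554 - 224795)/(11232 + 126459) = 4 - 80241/137691 = 4 - 80241*1/137691 = 4 - 26747/45897 = 156841/45897 ≈ 3.4172)
(P - 84630)/y = (156841/45897 - 84630)/(-301366) = -3884106269/45897*(-1/301366) = 3884106269/13831795302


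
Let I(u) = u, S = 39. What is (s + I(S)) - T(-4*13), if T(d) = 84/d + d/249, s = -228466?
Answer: -739412294/3237 ≈ -2.2843e+5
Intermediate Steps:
T(d) = 84/d + d/249 (T(d) = 84/d + d*(1/249) = 84/d + d/249)
(s + I(S)) - T(-4*13) = (-228466 + 39) - (84/((-4*13)) + (-4*13)/249) = -228427 - (84/(-52) + (1/249)*(-52)) = -228427 - (84*(-1/52) - 52/249) = -228427 - (-21/13 - 52/249) = -228427 - 1*(-5905/3237) = -228427 + 5905/3237 = -739412294/3237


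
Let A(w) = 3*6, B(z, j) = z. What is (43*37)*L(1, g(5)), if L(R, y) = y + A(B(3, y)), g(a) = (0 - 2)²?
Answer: 35002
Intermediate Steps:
g(a) = 4 (g(a) = (-2)² = 4)
A(w) = 18
L(R, y) = 18 + y (L(R, y) = y + 18 = 18 + y)
(43*37)*L(1, g(5)) = (43*37)*(18 + 4) = 1591*22 = 35002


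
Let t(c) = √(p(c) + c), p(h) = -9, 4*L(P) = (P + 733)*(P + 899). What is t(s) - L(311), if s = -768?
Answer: -315810 + I*√777 ≈ -3.1581e+5 + 27.875*I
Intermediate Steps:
L(P) = (733 + P)*(899 + P)/4 (L(P) = ((P + 733)*(P + 899))/4 = ((733 + P)*(899 + P))/4 = (733 + P)*(899 + P)/4)
t(c) = √(-9 + c)
t(s) - L(311) = √(-9 - 768) - (658967/4 + 408*311 + (¼)*311²) = √(-777) - (658967/4 + 126888 + (¼)*96721) = I*√777 - (658967/4 + 126888 + 96721/4) = I*√777 - 1*315810 = I*√777 - 315810 = -315810 + I*√777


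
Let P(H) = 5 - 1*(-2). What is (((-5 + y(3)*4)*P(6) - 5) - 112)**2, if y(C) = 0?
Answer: 23104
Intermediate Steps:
P(H) = 7 (P(H) = 5 + 2 = 7)
(((-5 + y(3)*4)*P(6) - 5) - 112)**2 = (((-5 + 0*4)*7 - 5) - 112)**2 = (((-5 + 0)*7 - 5) - 112)**2 = ((-5*7 - 5) - 112)**2 = ((-35 - 5) - 112)**2 = (-40 - 112)**2 = (-152)**2 = 23104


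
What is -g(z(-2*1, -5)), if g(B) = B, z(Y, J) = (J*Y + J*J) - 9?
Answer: -26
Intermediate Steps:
z(Y, J) = -9 + J**2 + J*Y (z(Y, J) = (J*Y + J**2) - 9 = (J**2 + J*Y) - 9 = -9 + J**2 + J*Y)
-g(z(-2*1, -5)) = -(-9 + (-5)**2 - (-10)) = -(-9 + 25 - 5*(-2)) = -(-9 + 25 + 10) = -1*26 = -26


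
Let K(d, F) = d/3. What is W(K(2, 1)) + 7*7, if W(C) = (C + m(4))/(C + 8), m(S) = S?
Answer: 644/13 ≈ 49.538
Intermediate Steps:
K(d, F) = d/3 (K(d, F) = d*(1/3) = d/3)
W(C) = (4 + C)/(8 + C) (W(C) = (C + 4)/(C + 8) = (4 + C)/(8 + C))
W(K(2, 1)) + 7*7 = (4 + (1/3)*2)/(8 + (1/3)*2) + 7*7 = (4 + 2/3)/(8 + 2/3) + 49 = (14/3)/(26/3) + 49 = (3/26)*(14/3) + 49 = 7/13 + 49 = 644/13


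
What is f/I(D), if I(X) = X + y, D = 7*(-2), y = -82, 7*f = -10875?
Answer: 3625/224 ≈ 16.183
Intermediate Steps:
f = -10875/7 (f = (⅐)*(-10875) = -10875/7 ≈ -1553.6)
D = -14
I(X) = -82 + X (I(X) = X - 82 = -82 + X)
f/I(D) = -10875/(7*(-82 - 14)) = -10875/7/(-96) = -10875/7*(-1/96) = 3625/224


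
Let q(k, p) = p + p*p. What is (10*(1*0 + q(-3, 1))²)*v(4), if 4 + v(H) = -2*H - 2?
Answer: -560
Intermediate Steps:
v(H) = -6 - 2*H (v(H) = -4 + (-2*H - 2) = -4 + (-2 - 2*H) = -6 - 2*H)
q(k, p) = p + p²
(10*(1*0 + q(-3, 1))²)*v(4) = (10*(1*0 + 1*(1 + 1))²)*(-6 - 2*4) = (10*(0 + 1*2)²)*(-6 - 8) = (10*(0 + 2)²)*(-14) = (10*2²)*(-14) = (10*4)*(-14) = 40*(-14) = -560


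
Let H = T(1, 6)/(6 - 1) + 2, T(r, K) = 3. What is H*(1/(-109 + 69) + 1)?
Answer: 507/200 ≈ 2.5350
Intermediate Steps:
H = 13/5 (H = 3/(6 - 1) + 2 = 3/5 + 2 = 3*(⅕) + 2 = ⅗ + 2 = 13/5 ≈ 2.6000)
H*(1/(-109 + 69) + 1) = 13*(1/(-109 + 69) + 1)/5 = 13*(1/(-40) + 1)/5 = 13*(-1/40 + 1)/5 = (13/5)*(39/40) = 507/200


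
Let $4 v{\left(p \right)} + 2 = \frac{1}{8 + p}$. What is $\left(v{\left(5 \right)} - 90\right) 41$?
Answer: $- \frac{192905}{52} \approx -3709.7$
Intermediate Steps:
$v{\left(p \right)} = - \frac{1}{2} + \frac{1}{4 \left(8 + p\right)}$
$\left(v{\left(5 \right)} - 90\right) 41 = \left(\frac{-15 - 10}{4 \left(8 + 5\right)} - 90\right) 41 = \left(\frac{-15 - 10}{4 \cdot 13} - 90\right) 41 = \left(\frac{1}{4} \cdot \frac{1}{13} \left(-25\right) - 90\right) 41 = \left(- \frac{25}{52} - 90\right) 41 = \left(- \frac{4705}{52}\right) 41 = - \frac{192905}{52}$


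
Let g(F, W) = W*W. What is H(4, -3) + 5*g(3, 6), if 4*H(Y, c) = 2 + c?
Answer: 719/4 ≈ 179.75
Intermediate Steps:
H(Y, c) = 1/2 + c/4 (H(Y, c) = (2 + c)/4 = 1/2 + c/4)
g(F, W) = W**2
H(4, -3) + 5*g(3, 6) = (1/2 + (1/4)*(-3)) + 5*6**2 = (1/2 - 3/4) + 5*36 = -1/4 + 180 = 719/4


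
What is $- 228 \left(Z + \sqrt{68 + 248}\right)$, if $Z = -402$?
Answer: $91656 - 456 \sqrt{79} \approx 87603.0$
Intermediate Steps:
$- 228 \left(Z + \sqrt{68 + 248}\right) = - 228 \left(-402 + \sqrt{68 + 248}\right) = - 228 \left(-402 + \sqrt{316}\right) = - 228 \left(-402 + 2 \sqrt{79}\right) = 91656 - 456 \sqrt{79}$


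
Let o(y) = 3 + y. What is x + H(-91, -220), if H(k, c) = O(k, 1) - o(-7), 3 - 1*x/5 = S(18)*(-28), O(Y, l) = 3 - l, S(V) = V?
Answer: 2541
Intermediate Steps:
x = 2535 (x = 15 - 90*(-28) = 15 - 5*(-504) = 15 + 2520 = 2535)
H(k, c) = 6 (H(k, c) = (3 - 1*1) - (3 - 7) = (3 - 1) - 1*(-4) = 2 + 4 = 6)
x + H(-91, -220) = 2535 + 6 = 2541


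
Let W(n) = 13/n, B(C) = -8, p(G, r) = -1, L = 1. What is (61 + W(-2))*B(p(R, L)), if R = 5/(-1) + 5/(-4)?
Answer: -436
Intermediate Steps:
R = -25/4 (R = 5*(-1) + 5*(-¼) = -5 - 5/4 = -25/4 ≈ -6.2500)
(61 + W(-2))*B(p(R, L)) = (61 + 13/(-2))*(-8) = (61 + 13*(-½))*(-8) = (61 - 13/2)*(-8) = (109/2)*(-8) = -436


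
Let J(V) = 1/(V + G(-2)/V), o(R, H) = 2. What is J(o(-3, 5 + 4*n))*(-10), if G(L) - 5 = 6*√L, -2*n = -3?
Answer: -20/17 + 40*I*√2/51 ≈ -1.1765 + 1.1092*I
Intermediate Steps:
n = 3/2 (n = -½*(-3) = 3/2 ≈ 1.5000)
G(L) = 5 + 6*√L
J(V) = 1/(V + (5 + 6*I*√2)/V) (J(V) = 1/(V + (5 + 6*√(-2))/V) = 1/(V + (5 + 6*(I*√2))/V) = 1/(V + (5 + 6*I*√2)/V))
J(o(-3, 5 + 4*n))*(-10) = (2/(5 + 2² + 6*I*√2))*(-10) = (2/(5 + 4 + 6*I*√2))*(-10) = (2/(9 + 6*I*√2))*(-10) = -20/(9 + 6*I*√2)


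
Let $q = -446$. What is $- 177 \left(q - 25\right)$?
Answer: $83367$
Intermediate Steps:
$- 177 \left(q - 25\right) = - 177 \left(-446 - 25\right) = \left(-177\right) \left(-471\right) = 83367$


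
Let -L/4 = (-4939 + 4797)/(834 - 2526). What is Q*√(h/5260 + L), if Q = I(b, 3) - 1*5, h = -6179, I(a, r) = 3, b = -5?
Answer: -I*√207704169785/185415 ≈ -2.458*I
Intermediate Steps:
L = -142/423 (L = -4*(-4939 + 4797)/(834 - 2526) = -(-568)/(-1692) = -(-568)*(-1)/1692 = -4*71/846 = -142/423 ≈ -0.33570)
Q = -2 (Q = 3 - 1*5 = 3 - 5 = -2)
Q*√(h/5260 + L) = -2*√(-6179/5260 - 142/423) = -I*√207704169785/185415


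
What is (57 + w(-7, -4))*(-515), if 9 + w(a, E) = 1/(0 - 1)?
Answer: -24205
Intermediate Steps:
w(a, E) = -10 (w(a, E) = -9 + 1/(0 - 1) = -9 + 1/(-1) = -9 - 1 = -10)
(57 + w(-7, -4))*(-515) = (57 - 10)*(-515) = 47*(-515) = -24205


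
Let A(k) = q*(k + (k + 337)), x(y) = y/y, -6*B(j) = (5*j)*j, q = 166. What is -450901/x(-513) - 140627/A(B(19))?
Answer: -59430133523/131804 ≈ -4.5090e+5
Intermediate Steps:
B(j) = -5*j**2/6 (B(j) = -5*j*j/6 = -5*j**2/6)
x(y) = 1
A(k) = 55942 + 332*k (A(k) = 166*(k + (k + 337)) = 166*(k + (337 + k)) = 166*(337 + 2*k) = 55942 + 332*k)
-450901/x(-513) - 140627/A(B(19)) = -450901/1 - 140627/(55942 + 332*(-5/6*19**2)) = -450901*1 - 140627/(55942 + 332*(-5/6*361)) = -450901 - 140627/(55942 + 332*(-1805/6)) = -450901 - 140627/(55942 - 299630/3) = -450901 - 140627/(-131804/3) = -450901 - 140627*(-3/131804) = -450901 + 421881/131804 = -59430133523/131804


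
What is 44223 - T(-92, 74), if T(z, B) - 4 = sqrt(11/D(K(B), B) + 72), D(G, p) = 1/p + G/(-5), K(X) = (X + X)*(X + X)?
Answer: 44219 - sqrt(2335285340902)/180099 ≈ 44211.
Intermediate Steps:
K(X) = 4*X**2 (K(X) = (2*X)*(2*X) = 4*X**2)
D(G, p) = 1/p - G/5 (D(G, p) = 1/p + G*(-1/5) = 1/p - G/5)
T(z, B) = 4 + sqrt(72 + 11/(1/B - 4*B**2/5)) (T(z, B) = 4 + sqrt(11/(1/B - 4*B**2/5) + 72) = 4 + sqrt(72 + 11/(1/B - 4*B**2/5)))
44223 - T(-92, 74) = 44223 - (4 + sqrt((-360 - 55*74 + 288*74**3)/(-5 + 4*74**3))) = 44223 - (4 + sqrt((-360 - 4070 + 288*405224)/(-5 + 4*405224))) = 44223 - (4 + sqrt((-360 - 4070 + 116704512)/(-5 + 1620896))) = 44223 - (4 + sqrt(116700082/1620891)) = 44223 - (4 + sqrt(2335285340902)/180099) = 44223 + (-4 - sqrt(2335285340902)/180099) = 44219 - sqrt(2335285340902)/180099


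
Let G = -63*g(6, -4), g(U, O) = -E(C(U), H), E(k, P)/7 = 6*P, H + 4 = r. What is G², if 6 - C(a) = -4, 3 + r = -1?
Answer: 448084224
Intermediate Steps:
r = -4 (r = -3 - 1 = -4)
H = -8 (H = -4 - 4 = -8)
C(a) = 10 (C(a) = 6 - 1*(-4) = 6 + 4 = 10)
E(k, P) = 42*P (E(k, P) = 7*(6*P) = 42*P)
g(U, O) = 336 (g(U, O) = -42*(-8) = -1*(-336) = 336)
G = -21168 (G = -63*336 = -21168)
G² = (-21168)² = 448084224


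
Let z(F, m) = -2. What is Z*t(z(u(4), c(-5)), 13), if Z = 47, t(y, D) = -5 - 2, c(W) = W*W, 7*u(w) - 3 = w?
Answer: -329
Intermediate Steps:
u(w) = 3/7 + w/7
c(W) = W²
t(y, D) = -7
Z*t(z(u(4), c(-5)), 13) = 47*(-7) = -329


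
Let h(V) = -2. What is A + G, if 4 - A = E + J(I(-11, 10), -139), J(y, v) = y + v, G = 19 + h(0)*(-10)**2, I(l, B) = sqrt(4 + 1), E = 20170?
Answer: -20208 - sqrt(5) ≈ -20210.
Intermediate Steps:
I(l, B) = sqrt(5)
G = -181 (G = 19 - 2*(-10)**2 = 19 - 2*100 = 19 - 200 = -181)
J(y, v) = v + y
A = -20027 - sqrt(5) (A = 4 - (20170 + (-139 + sqrt(5))) = 4 - (20031 + sqrt(5)) = 4 + (-20031 - sqrt(5)) = -20027 - sqrt(5) ≈ -20029.)
A + G = (-20027 - sqrt(5)) - 181 = -20208 - sqrt(5)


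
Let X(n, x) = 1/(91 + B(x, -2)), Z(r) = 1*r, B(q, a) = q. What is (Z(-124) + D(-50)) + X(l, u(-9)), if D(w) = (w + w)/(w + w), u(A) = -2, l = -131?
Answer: -10946/89 ≈ -122.99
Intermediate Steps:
D(w) = 1 (D(w) = (2*w)/((2*w)) = (2*w)*(1/(2*w)) = 1)
Z(r) = r
X(n, x) = 1/(91 + x)
(Z(-124) + D(-50)) + X(l, u(-9)) = (-124 + 1) + 1/(91 - 2) = -123 + 1/89 = -10946/89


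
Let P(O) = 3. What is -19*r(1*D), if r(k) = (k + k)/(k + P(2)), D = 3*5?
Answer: -95/3 ≈ -31.667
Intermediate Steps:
D = 15
r(k) = 2*k/(3 + k) (r(k) = (k + k)/(k + 3) = (2*k)/(3 + k) = 2*k/(3 + k))
-19*r(1*D) = -38*1*15/(3 + 1*15) = -38*15/(3 + 15) = -38*15/18 = -19*5/3 = -95/3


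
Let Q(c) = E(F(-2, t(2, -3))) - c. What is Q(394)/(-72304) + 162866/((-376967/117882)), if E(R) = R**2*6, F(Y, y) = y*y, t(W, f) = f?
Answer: -347040586991953/6814055492 ≈ -50930.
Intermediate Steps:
F(Y, y) = y**2
E(R) = 6*R**2
Q(c) = 486 - c (Q(c) = 6*((-3)**2)**2 - c = 6*9**2 - c = 6*81 - c = 486 - c)
Q(394)/(-72304) + 162866/((-376967/117882)) = (486 - 1*394)/(-72304) + 162866/((-376967/117882)) = (486 - 394)*(-1/72304) + 162866/((-376967*1/117882)) = 92*(-1/72304) + 162866/(-376967/117882) = -23/18076 + 162866*(-117882/376967) = -23/18076 - 19198969812/376967 = -347040586991953/6814055492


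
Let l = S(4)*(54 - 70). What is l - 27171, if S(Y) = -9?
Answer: -27027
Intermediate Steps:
l = 144 (l = -9*(54 - 70) = -9*(-16) = 144)
l - 27171 = 144 - 27171 = -27027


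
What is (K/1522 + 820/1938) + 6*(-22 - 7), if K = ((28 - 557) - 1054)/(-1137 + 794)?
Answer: -87804515089/505862574 ≈ -173.57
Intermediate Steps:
K = 1583/343 (K = (-529 - 1054)/(-343) = -1583*(-1/343) = 1583/343 ≈ 4.6152)
(K/1522 + 820/1938) + 6*(-22 - 7) = ((1583/343)/1522 + 820/1938) + 6*(-22 - 7) = ((1583/343)*(1/1522) + 820*(1/1938)) + 6*(-29) = (1583/522046 + 410/969) - 174 = 215572787/505862574 - 174 = -87804515089/505862574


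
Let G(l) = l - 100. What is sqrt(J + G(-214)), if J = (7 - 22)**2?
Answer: I*sqrt(89) ≈ 9.434*I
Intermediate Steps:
G(l) = -100 + l
J = 225 (J = (-15)**2 = 225)
sqrt(J + G(-214)) = sqrt(225 + (-100 - 214)) = sqrt(225 - 314) = sqrt(-89) = I*sqrt(89)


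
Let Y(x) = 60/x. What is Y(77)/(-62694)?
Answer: -10/804573 ≈ -1.2429e-5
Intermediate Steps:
Y(77)/(-62694) = (60/77)/(-62694) = (60*(1/77))*(-1/62694) = (60/77)*(-1/62694) = -10/804573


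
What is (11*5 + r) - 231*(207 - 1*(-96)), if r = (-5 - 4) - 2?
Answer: -69949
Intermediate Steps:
r = -11 (r = -9 - 2 = -11)
(11*5 + r) - 231*(207 - 1*(-96)) = (11*5 - 11) - 231*(207 - 1*(-96)) = (55 - 11) - 231*(207 + 96) = 44 - 231*303 = 44 - 69993 = -69949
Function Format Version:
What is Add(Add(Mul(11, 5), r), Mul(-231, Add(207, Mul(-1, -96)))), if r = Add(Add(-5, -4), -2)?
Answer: -69949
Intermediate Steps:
r = -11 (r = Add(-9, -2) = -11)
Add(Add(Mul(11, 5), r), Mul(-231, Add(207, Mul(-1, -96)))) = Add(Add(Mul(11, 5), -11), Mul(-231, Add(207, Mul(-1, -96)))) = Add(Add(55, -11), Mul(-231, Add(207, 96))) = Add(44, Mul(-231, 303)) = Add(44, -69993) = -69949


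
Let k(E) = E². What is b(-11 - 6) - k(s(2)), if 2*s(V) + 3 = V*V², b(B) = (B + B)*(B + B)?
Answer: 4599/4 ≈ 1149.8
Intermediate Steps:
b(B) = 4*B² (b(B) = (2*B)*(2*B) = 4*B²)
s(V) = -3/2 + V³/2 (s(V) = -3/2 + (V*V²)/2 = -3/2 + V³/2)
b(-11 - 6) - k(s(2)) = 4*(-11 - 6)² - (-3/2 + (½)*2³)² = 4*(-17)² - (-3/2 + (½)*8)² = 4*289 - (-3/2 + 4)² = 1156 - (5/2)² = 1156 - 1*25/4 = 1156 - 25/4 = 4599/4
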